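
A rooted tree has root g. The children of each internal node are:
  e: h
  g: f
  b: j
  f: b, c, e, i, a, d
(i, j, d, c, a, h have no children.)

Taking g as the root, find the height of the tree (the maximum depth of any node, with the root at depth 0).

3

h sits deepest: g–f–e–h — 3 edges from the root.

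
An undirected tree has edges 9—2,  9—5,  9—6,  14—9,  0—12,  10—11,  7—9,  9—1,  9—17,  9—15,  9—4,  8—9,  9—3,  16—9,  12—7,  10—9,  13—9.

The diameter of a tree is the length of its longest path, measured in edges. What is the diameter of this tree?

5

Starting from 0, a farthest node is 11 at distance 5.
One longest path: 0 – 12 – 7 – 9 – 10 – 11.
So the diameter is 5.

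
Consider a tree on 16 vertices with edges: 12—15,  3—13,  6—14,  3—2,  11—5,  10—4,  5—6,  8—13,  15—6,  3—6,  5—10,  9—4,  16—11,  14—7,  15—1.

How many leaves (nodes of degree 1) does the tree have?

7

Degree-1 nodes: 1, 2, 7, 8, 9, 12, 16 — 7 of them.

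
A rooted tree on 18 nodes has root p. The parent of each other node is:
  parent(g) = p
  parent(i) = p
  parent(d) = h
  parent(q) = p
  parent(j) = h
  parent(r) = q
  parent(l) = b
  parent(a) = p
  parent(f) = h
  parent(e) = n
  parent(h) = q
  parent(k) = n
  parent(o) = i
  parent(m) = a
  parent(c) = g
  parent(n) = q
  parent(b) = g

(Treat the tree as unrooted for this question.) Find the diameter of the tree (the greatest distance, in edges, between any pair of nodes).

6

Starting from e, a farthest node is l at distance 6.
One longest path: e - n - q - p - g - b - l.
So the diameter is 6.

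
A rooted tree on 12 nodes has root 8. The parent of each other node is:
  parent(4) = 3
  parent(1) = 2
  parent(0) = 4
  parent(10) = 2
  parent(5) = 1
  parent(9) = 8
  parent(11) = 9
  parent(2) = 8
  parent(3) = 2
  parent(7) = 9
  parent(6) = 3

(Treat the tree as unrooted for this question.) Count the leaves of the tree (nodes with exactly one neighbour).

6

Exactly 6 nodes have a single neighbour: 0, 5, 6, 7, 10, 11.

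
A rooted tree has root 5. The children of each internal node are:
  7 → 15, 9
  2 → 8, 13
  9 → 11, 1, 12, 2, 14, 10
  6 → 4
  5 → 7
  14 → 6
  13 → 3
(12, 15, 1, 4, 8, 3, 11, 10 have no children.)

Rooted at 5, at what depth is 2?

Path from 5 to 2: 5 – 7 – 9 – 2, which has 3 edges.

3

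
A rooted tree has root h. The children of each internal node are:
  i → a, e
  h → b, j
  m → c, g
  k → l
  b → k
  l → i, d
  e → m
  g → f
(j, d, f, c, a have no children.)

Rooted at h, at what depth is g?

7

Path from h to g: h – b – k – l – i – e – m – g, which has 7 edges.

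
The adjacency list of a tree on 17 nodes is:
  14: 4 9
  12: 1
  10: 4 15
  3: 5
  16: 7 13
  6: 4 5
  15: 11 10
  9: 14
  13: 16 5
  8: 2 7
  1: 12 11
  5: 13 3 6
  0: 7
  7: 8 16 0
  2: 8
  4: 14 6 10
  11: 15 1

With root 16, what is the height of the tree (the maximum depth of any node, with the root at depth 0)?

9

A deepest node is 12, reached by 16 → 13 → 5 → 6 → 4 → 10 → 15 → 11 → 1 → 12.
That path has 9 edges, so the height is 9.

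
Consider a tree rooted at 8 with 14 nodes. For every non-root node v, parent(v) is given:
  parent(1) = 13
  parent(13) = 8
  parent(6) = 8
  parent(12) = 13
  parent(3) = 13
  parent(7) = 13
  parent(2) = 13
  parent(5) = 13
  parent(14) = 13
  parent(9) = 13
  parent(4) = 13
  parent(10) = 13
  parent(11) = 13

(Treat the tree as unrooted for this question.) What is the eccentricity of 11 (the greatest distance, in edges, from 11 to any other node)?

The node farthest from 11 is 6, via 11 – 13 – 8 – 6 — 3 edges.

3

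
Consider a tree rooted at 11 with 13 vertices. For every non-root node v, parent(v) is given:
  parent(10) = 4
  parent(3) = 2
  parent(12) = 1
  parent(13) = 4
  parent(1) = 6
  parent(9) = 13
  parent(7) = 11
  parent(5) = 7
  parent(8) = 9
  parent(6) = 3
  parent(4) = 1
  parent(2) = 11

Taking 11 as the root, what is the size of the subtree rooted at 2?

10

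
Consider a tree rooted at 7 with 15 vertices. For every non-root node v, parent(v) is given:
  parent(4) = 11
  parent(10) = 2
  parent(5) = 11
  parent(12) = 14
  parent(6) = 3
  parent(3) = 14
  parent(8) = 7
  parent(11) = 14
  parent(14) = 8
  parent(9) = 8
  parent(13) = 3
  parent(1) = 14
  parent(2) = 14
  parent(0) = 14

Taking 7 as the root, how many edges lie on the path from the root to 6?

4

Path from 7 to 6: 7 – 8 – 14 – 3 – 6, which has 4 edges.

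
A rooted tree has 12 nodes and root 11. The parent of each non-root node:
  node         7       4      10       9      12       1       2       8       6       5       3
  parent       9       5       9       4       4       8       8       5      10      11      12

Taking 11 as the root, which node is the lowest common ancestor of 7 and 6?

Path 7→root: 7 9 4 5 11; path 6→root: 6 10 9 4 5 11.
First common node: 9.

9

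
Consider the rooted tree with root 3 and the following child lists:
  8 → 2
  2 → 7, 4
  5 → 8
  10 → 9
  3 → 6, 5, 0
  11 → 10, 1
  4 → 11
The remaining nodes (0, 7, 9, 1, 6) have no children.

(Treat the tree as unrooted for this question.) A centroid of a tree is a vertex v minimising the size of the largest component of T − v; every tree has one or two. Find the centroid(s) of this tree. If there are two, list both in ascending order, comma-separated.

Removing 2 splits the tree into components of sizes 5, 5, 1; the largest is 5 ≤ ⌊12/2⌋ = 6.
Every other node leaves some component of size > 6, so the centroid is unique.

2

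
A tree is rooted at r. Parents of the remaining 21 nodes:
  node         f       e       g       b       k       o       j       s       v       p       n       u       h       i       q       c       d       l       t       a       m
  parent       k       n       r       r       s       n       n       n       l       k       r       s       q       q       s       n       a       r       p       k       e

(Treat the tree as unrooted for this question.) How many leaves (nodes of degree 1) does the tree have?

13

Exactly 13 nodes have a single neighbour: b, c, d, f, g, h, i, j, m, o, t, u, v.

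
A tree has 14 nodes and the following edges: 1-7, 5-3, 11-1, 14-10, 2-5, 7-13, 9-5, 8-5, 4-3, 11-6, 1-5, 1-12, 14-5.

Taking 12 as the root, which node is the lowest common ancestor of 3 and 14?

5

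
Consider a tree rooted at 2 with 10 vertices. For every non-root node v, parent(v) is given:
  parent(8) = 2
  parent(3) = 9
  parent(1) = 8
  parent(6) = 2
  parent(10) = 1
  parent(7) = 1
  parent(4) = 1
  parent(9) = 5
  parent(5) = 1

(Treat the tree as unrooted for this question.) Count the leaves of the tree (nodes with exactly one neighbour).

Exactly 5 nodes have a single neighbour: 3, 4, 6, 7, 10.

5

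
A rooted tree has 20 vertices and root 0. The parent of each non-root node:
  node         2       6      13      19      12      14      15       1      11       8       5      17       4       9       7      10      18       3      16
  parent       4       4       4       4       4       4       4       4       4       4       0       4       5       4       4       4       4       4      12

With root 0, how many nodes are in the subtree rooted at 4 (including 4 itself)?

18

Descendants of 4 (including itself): 4, 3, 1, 13, 14, 2, 15, 9, 11, 7, 6, 10, 18, 8, 17, 12, 19, 16. That's 18.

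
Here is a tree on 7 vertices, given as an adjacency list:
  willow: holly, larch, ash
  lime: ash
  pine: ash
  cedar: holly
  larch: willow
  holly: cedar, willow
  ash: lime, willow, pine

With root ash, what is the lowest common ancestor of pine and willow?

Ancestors of pine (toward the root): pine, ash.
Ancestors of willow: willow, ash.
The deepest node appearing in both lists is ash.

ash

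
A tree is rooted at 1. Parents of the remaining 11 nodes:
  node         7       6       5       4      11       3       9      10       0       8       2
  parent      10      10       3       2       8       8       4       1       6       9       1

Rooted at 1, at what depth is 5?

Climbing from 5 to the root: 5–3–8–9–4–2–1. That's 6 steps.

6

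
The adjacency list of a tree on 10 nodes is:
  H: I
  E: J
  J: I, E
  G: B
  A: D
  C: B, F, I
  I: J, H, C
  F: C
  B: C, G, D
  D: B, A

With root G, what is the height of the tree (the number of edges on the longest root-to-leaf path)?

E sits deepest: G-B-C-I-J-E — 5 edges from the root.

5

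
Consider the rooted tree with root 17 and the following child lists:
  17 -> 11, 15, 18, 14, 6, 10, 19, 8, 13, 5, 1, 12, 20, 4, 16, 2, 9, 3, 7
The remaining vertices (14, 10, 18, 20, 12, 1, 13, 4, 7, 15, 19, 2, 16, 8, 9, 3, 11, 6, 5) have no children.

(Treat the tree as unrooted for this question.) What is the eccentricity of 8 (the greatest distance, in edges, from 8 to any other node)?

2

A farthest node from 8 is 9 (13, 6, 10, 19, 15, 7, 1, 2, 3, 4, 18, 20, 11, 5, 12, 16, 14 also at distance 2).
The path 8 – 17 – 9 has 2 edges.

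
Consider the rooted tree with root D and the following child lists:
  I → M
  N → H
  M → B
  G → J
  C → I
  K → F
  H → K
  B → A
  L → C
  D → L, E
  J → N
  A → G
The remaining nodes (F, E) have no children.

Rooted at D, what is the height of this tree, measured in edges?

F sits deepest: D – L – C – I – M – B – A – G – J – N – H – K – F — 12 edges from the root.

12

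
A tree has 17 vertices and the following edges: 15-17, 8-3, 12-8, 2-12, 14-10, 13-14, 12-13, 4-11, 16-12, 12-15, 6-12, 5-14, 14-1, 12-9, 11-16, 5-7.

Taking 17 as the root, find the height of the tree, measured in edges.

6

7 sits deepest: 17 → 15 → 12 → 13 → 14 → 5 → 7 — 6 edges from the root.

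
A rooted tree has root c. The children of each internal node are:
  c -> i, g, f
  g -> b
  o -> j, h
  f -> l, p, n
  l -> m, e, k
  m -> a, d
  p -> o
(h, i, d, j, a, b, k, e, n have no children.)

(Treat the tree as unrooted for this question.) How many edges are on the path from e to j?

The path is e – l – f – p – o – j, which has 5 edges.

5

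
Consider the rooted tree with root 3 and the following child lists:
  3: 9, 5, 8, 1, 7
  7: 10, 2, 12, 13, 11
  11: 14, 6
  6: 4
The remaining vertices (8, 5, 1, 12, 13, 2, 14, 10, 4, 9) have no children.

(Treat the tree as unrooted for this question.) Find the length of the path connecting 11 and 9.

3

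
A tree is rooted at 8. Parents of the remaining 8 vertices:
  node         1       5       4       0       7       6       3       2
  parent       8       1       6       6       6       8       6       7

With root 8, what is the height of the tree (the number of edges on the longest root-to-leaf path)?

3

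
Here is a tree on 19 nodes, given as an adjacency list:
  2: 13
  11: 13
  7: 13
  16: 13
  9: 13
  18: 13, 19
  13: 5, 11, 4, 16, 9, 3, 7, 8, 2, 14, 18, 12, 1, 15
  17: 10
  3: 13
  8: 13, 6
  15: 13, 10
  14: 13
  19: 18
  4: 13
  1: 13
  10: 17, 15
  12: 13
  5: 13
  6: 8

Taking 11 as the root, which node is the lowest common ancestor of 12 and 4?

Ancestors of 12 (toward the root): 12, 13, 11.
Ancestors of 4: 4, 13, 11.
The deepest node appearing in both lists is 13.

13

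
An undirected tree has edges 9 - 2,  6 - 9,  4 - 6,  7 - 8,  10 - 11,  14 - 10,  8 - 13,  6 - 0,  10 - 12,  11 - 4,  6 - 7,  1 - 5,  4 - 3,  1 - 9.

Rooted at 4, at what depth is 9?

2

Climbing from 9 to the root: 9 → 6 → 4. That's 2 steps.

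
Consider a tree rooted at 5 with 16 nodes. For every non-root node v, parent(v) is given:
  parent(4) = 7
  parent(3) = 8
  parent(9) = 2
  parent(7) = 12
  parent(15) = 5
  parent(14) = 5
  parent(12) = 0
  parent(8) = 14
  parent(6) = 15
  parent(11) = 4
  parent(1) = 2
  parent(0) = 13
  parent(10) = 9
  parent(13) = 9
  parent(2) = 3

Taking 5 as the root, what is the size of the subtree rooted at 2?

Descendants of 2 (including itself): 2, 1, 9, 10, 13, 0, 12, 7, 4, 11. That's 10.

10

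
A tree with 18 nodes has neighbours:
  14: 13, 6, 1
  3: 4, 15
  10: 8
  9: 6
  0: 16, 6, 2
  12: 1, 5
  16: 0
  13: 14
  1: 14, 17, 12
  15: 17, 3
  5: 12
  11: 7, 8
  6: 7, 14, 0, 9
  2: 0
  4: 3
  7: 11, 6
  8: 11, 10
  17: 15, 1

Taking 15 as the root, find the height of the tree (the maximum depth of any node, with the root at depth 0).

8

A deepest node is 10, reached by 15 → 17 → 1 → 14 → 6 → 7 → 11 → 8 → 10.
That path has 8 edges, so the height is 8.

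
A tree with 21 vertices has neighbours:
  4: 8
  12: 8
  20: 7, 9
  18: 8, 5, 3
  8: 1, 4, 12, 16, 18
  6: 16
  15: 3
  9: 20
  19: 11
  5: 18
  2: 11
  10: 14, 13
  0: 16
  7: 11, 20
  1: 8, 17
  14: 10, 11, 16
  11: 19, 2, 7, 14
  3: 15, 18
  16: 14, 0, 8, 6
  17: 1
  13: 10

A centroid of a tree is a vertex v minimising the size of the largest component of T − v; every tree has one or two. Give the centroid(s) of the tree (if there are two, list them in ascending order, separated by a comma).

16

Removing 16 splits the tree into components of sizes 9, 9, 1, 1; the largest is 9 ≤ ⌊21/2⌋ = 10.
No neighbour of 16 does as well, so 16 is the unique centroid.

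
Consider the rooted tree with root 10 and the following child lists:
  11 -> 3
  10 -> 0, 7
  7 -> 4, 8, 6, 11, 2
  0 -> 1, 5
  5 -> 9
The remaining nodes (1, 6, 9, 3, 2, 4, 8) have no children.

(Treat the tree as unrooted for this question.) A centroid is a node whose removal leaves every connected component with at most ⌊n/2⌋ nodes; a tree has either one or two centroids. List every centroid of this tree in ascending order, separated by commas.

If 7 is removed the pieces have sizes 5, 2, 1, 1, 1, 1, all ≤ ⌊12/2⌋ = 6.
No neighbour of 7 does as well, so 7 is the unique centroid.

7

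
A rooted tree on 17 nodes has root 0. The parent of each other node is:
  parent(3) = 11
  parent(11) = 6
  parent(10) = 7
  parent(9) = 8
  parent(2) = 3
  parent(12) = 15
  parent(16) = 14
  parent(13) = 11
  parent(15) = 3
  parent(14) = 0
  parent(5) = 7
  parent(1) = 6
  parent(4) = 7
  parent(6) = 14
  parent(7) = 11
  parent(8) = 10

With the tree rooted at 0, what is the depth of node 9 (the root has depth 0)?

7

0–14–6–11–7–10–8–9 — 7 edges.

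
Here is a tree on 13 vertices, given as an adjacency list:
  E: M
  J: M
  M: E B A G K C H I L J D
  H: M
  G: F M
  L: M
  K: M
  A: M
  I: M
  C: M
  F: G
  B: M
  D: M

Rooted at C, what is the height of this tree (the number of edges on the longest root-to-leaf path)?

The longest root-to-leaf path is C-M-G-F (3 edges).

3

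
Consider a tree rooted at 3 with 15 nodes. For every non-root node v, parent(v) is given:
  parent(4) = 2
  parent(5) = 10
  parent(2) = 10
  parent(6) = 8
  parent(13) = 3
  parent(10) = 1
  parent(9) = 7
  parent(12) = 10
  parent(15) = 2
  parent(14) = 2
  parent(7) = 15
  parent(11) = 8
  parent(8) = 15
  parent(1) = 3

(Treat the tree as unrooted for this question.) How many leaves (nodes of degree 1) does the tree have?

8

The leaves are 4, 5, 6, 9, 11, 12, 13, 14.
That is 8 leaves.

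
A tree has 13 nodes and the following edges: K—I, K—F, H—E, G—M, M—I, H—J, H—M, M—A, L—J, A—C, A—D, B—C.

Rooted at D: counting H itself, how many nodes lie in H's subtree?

4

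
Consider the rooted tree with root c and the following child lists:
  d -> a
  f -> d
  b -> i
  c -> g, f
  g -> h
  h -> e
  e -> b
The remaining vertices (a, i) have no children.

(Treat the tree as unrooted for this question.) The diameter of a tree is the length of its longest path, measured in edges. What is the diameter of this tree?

8

Starting from i, a farthest node is a at distance 8.
One longest path: i - b - e - h - g - c - f - d - a.
So the diameter is 8.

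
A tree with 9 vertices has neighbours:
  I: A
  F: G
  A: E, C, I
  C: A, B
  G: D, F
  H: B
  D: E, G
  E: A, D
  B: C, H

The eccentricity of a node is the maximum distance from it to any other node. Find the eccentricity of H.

7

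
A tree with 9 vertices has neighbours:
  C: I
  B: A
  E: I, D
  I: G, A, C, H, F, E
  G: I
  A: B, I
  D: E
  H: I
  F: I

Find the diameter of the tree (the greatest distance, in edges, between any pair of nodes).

4

BFS from D reaches B last, at distance 4; BFS from B confirms no node is farther.
Path: D – E – I – A – B.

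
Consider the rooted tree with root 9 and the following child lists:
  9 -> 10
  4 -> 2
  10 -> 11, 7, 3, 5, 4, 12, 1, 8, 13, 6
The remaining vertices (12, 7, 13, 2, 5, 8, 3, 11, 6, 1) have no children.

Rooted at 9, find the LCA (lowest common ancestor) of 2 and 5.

10

Ancestors of 2 (toward the root): 2, 4, 10, 9.
Ancestors of 5: 5, 10, 9.
The deepest node appearing in both lists is 10.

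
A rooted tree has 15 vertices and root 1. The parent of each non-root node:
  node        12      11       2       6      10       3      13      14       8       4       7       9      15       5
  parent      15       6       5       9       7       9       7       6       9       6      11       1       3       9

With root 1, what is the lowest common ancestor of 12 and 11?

9

Ancestors of 12 (toward the root): 12, 15, 3, 9, 1.
Ancestors of 11: 11, 6, 9, 1.
The deepest node appearing in both lists is 9.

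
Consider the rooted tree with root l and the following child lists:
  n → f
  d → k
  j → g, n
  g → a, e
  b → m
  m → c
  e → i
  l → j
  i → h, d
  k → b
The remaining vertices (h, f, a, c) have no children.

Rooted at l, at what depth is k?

6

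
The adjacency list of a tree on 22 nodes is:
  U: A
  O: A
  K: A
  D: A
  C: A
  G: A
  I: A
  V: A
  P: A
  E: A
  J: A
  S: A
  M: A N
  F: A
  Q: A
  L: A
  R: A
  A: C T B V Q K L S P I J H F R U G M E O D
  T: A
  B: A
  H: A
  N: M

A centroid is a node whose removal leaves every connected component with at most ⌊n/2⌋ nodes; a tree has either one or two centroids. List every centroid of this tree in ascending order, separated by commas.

If A is removed the pieces have sizes 2, 1, 1, 1, 1, 1, 1, 1, 1, 1, 1, 1, 1, 1, 1, 1, 1, 1, 1, 1, all ≤ ⌊22/2⌋ = 11.
Every other node leaves some component of size > 11, so the centroid is unique.

A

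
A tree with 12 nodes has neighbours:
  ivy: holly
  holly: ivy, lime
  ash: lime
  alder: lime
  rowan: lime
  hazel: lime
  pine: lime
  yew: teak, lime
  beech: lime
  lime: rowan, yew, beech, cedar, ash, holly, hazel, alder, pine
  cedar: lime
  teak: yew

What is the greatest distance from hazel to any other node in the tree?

The node farthest from hazel is teak (ivy also at distance 3), via hazel–lime–yew–teak — 3 edges.

3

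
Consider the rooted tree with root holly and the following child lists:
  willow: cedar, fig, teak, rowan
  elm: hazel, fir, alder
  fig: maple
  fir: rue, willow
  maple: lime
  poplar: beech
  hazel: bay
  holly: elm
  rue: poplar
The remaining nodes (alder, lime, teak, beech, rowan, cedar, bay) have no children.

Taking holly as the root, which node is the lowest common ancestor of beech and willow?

Ancestors of beech (toward the root): beech, poplar, rue, fir, elm, holly.
Ancestors of willow: willow, fir, elm, holly.
The deepest node appearing in both lists is fir.

fir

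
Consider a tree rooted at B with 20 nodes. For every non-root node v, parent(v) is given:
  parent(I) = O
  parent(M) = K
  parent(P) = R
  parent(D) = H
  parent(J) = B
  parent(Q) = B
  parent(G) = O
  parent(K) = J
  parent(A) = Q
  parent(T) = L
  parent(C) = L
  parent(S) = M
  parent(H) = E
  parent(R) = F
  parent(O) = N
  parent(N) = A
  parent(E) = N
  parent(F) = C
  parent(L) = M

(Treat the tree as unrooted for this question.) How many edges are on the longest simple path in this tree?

BFS from P reaches D last, at distance 14; BFS from D confirms no node is farther.
Path: P - R - F - C - L - M - K - J - B - Q - A - N - E - H - D.

14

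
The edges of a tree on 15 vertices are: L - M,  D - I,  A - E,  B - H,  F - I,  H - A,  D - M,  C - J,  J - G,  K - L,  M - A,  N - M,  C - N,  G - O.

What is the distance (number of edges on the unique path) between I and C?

4

The path is I–D–M–N–C, which has 4 edges.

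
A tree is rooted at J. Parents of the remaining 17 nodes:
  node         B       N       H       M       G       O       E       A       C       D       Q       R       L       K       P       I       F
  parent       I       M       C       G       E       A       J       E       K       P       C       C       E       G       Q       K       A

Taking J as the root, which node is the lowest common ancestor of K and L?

E

Ancestors of K (toward the root): K, G, E, J.
Ancestors of L: L, E, J.
The deepest node appearing in both lists is E.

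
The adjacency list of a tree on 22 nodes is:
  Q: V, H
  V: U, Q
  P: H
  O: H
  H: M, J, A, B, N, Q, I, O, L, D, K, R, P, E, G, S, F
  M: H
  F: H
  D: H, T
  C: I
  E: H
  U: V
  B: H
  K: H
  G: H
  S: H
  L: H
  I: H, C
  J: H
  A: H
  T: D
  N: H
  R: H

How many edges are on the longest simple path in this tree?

A longest path is U-V-Q-H-D-T, with 5 edges.

5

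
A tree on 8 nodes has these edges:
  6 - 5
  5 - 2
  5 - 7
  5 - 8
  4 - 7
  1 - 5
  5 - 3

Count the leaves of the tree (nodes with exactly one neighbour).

6

The leaves are 1, 2, 3, 4, 6, 8.
That is 6 leaves.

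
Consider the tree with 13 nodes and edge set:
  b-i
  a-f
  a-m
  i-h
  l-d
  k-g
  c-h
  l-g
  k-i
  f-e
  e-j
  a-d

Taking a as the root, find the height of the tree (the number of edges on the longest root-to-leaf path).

c sits deepest: a – d – l – g – k – i – h – c — 7 edges from the root.

7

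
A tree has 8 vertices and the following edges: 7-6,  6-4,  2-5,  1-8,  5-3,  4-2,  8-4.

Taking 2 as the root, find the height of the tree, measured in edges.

3

1 sits deepest: 2-4-8-1 — 3 edges from the root.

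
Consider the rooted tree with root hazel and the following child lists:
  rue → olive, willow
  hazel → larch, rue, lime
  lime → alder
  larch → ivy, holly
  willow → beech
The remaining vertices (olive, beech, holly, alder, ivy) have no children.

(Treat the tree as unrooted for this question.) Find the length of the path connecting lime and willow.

The path is lime – hazel – rue – willow, which has 3 edges.

3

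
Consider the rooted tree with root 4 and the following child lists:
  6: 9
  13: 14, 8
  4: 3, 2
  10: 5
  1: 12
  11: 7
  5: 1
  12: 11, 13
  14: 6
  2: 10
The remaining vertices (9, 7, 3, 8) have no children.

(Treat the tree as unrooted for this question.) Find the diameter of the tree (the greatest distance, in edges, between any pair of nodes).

A longest path is 3-4-2-10-5-1-12-13-14-6-9, with 10 edges.

10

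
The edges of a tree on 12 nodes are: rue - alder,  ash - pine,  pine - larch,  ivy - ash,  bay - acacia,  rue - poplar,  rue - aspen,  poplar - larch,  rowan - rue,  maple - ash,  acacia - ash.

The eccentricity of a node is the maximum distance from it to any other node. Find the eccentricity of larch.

A farthest node from larch is bay.
The path larch – pine – ash – acacia – bay has 4 edges.

4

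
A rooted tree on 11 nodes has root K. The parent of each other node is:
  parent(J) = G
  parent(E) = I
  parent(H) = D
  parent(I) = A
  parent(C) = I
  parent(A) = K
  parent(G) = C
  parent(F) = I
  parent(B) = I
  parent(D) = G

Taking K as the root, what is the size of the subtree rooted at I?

9

Descendants of I (including itself): I, C, E, F, B, G, D, J, H. That's 9.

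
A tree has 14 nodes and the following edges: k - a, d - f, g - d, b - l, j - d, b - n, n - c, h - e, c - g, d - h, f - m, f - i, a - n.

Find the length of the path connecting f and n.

4

The path is f – d – g – c – n, which has 4 edges.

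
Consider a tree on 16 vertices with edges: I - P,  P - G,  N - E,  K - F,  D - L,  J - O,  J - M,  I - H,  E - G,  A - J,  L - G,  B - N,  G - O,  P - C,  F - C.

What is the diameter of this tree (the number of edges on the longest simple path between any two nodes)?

Starting from K, a farthest node is A at distance 7.
One longest path: K – F – C – P – G – O – J – A.
So the diameter is 7.

7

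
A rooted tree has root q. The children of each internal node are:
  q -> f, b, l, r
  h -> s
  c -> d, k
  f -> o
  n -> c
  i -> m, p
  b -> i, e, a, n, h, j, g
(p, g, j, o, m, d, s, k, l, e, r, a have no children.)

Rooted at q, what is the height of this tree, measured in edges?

4

k sits deepest: q-b-n-c-k — 4 edges from the root.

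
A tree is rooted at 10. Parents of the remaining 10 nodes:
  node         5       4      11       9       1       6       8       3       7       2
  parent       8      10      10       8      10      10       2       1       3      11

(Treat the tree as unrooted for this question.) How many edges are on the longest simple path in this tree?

7

BFS from 5 reaches 7 last, at distance 7; BFS from 7 confirms no node is farther.
Path: 5-8-2-11-10-1-3-7.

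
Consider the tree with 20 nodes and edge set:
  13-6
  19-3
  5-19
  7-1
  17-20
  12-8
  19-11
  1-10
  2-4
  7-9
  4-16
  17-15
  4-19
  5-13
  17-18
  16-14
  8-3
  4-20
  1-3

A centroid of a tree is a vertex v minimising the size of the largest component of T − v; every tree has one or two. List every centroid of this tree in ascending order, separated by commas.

19

Delete 19: the remaining components have sizes 8, 7, 3, 1. Max 8 ≤ 10, so 19 is a centroid.
Every other node leaves some component of size > 10, so the centroid is unique.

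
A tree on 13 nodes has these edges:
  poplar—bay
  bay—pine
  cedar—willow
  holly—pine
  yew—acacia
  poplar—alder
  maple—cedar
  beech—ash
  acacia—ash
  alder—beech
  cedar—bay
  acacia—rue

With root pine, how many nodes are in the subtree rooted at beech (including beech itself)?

5

Descendants of beech (including itself): beech, ash, acacia, rue, yew. That's 5.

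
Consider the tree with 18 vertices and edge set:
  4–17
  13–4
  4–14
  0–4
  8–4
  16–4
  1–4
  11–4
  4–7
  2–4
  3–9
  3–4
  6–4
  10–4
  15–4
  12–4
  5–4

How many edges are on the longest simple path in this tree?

3

A longest path is 9–3–4–11, with 3 edges.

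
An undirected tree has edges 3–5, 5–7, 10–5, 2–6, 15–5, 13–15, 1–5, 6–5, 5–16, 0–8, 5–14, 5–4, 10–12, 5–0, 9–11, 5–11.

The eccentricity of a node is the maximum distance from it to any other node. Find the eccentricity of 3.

Distances from 3 peak at 3, attained at 2 (13, 12, 9, 8 also at distance 3).
3–5–6–2

3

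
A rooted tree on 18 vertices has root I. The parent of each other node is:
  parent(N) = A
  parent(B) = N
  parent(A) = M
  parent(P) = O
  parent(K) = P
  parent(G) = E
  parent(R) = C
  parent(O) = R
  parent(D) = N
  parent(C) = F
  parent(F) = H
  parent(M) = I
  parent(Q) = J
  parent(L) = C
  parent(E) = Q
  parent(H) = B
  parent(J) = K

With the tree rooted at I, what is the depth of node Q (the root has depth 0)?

13

Climbing from Q to the root: Q–J–K–P–O–R–C–F–H–B–N–A–M–I. That's 13 steps.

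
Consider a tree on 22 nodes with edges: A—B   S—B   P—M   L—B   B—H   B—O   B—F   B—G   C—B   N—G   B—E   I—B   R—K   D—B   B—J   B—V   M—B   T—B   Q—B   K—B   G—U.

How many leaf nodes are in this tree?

Exactly 18 nodes have a single neighbour: A, C, D, E, F, H, I, J, L, N, O, P, Q, R, S, T, U, V.

18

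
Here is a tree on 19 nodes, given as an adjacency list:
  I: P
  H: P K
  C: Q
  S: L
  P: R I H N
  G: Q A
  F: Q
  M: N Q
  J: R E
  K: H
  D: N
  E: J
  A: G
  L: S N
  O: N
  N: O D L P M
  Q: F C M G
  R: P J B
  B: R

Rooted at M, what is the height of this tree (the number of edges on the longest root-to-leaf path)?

The longest root-to-leaf path is M – N – P – R – J – E (5 edges).

5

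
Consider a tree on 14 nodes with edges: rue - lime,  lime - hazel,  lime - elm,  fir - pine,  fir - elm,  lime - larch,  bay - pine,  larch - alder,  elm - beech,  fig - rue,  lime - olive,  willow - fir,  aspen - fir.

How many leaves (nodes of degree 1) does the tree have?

8

Degree-1 nodes: alder, aspen, bay, beech, fig, hazel, olive, willow — 8 of them.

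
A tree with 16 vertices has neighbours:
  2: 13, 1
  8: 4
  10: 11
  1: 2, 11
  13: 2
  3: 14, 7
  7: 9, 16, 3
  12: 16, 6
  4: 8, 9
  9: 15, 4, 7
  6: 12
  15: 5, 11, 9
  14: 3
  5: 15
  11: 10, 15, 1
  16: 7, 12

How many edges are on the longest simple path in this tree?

Starting from 13, a farthest node is 6 at distance 9.
One longest path: 13–2–1–11–15–9–7–16–12–6.
So the diameter is 9.

9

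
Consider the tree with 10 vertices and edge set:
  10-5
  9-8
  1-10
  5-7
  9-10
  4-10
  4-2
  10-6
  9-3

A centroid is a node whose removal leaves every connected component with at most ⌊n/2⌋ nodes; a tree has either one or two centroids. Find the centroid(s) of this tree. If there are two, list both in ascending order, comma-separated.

Removing 10 splits the tree into components of sizes 3, 2, 2, 1, 1; the largest is 3 ≤ ⌊10/2⌋ = 5.
Every other node leaves some component of size > 5, so the centroid is unique.

10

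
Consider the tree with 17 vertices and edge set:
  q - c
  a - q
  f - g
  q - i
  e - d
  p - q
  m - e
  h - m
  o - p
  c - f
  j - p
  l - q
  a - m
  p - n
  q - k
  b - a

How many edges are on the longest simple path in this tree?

7

BFS from d reaches g last, at distance 7; BFS from g confirms no node is farther.
Path: d – e – m – a – q – c – f – g.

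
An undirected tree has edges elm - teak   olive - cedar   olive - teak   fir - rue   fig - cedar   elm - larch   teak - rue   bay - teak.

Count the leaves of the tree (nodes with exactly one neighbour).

4

Degree-1 nodes: bay, fig, fir, larch — 4 of them.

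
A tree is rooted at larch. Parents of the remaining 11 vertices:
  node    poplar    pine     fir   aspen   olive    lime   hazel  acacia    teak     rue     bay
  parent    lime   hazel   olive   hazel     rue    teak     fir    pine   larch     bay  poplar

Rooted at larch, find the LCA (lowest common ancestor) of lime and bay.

Path lime→root: lime teak larch; path bay→root: bay poplar lime teak larch.
First common node: lime.

lime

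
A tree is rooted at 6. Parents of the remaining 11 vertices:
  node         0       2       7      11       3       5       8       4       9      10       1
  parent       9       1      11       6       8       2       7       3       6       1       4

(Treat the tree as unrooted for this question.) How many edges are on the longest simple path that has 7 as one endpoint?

Distances from 7 peak at 6, attained at 5.
7 – 8 – 3 – 4 – 1 – 2 – 5

6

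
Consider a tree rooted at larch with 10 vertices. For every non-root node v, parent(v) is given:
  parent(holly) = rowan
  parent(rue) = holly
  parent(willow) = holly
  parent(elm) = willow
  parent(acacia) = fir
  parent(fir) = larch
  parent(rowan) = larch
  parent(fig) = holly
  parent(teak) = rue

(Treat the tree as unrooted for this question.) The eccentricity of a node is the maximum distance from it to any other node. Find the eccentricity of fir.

5

The node farthest from fir is teak (elm also at distance 5), via fir–larch–rowan–holly–rue–teak — 5 edges.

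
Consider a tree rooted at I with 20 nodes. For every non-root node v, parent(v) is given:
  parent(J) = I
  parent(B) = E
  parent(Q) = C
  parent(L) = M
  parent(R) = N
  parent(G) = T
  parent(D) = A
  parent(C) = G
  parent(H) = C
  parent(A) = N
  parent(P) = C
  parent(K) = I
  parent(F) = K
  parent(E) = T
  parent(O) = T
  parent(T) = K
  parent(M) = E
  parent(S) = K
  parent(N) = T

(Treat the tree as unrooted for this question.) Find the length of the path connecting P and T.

3

P–C–G–T: 3 edges.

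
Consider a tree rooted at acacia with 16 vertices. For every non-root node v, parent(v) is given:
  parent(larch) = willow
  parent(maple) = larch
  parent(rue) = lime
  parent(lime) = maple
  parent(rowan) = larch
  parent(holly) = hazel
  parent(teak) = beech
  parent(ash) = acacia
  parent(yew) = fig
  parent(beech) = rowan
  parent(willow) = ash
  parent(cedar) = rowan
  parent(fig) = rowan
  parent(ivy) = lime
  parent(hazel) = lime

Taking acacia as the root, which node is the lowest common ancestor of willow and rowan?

willow's ancestor chain is willow, ash, acacia and rowan's is rowan, larch, willow, ash, acacia; they first meet at willow.

willow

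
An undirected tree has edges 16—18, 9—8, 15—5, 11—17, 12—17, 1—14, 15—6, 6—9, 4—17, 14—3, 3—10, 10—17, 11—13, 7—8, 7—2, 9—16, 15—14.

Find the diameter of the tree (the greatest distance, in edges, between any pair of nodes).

11

A longest path is 2 – 7 – 8 – 9 – 6 – 15 – 14 – 3 – 10 – 17 – 11 – 13, with 11 edges.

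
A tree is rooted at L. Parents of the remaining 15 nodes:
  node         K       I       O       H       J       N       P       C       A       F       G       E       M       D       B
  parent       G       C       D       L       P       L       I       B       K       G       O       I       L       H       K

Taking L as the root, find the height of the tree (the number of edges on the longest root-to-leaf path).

10

A deepest node is J, reached by L → H → D → O → G → K → B → C → I → P → J.
That path has 10 edges, so the height is 10.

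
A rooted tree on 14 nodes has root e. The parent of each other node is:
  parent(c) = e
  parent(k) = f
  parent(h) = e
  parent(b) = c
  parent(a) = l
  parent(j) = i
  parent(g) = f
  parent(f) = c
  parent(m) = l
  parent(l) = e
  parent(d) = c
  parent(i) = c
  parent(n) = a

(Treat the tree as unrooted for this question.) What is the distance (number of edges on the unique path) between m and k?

m–l–e–c–f–k: 5 edges.

5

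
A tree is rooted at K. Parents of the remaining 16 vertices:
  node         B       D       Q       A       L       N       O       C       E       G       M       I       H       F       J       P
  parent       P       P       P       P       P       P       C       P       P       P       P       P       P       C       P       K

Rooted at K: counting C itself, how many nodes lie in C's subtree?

3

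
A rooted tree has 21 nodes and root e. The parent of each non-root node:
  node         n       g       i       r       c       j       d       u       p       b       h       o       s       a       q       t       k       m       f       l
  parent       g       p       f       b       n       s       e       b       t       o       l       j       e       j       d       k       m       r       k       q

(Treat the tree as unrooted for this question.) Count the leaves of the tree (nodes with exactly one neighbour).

Exactly 5 nodes have a single neighbour: a, c, h, i, u.

5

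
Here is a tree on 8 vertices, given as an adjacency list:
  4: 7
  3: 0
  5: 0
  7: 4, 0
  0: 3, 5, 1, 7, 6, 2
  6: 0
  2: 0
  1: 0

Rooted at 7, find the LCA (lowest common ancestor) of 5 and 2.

5's ancestor chain is 5, 0, 7 and 2's is 2, 0, 7; they first meet at 0.

0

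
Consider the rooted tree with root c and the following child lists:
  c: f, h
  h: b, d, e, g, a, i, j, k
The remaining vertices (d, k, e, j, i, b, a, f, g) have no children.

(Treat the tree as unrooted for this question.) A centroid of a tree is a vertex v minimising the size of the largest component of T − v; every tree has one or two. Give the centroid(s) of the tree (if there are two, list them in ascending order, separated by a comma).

h

Delete h: the remaining components have sizes 2, 1, 1, 1, 1, 1, 1, 1, 1. Max 2 ≤ 5, so h is a centroid.
No neighbour of h does as well, so h is the unique centroid.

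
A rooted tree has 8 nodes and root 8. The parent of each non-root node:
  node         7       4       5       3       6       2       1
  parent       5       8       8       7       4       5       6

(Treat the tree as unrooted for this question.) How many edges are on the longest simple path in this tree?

BFS from 1 reaches 3 last, at distance 6; BFS from 3 confirms no node is farther.
Path: 1-6-4-8-5-7-3.

6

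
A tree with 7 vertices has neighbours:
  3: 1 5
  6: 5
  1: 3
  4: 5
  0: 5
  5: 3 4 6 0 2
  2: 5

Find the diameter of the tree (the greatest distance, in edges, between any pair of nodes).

3

BFS from 0 reaches 1 last, at distance 3; BFS from 1 confirms no node is farther.
Path: 0-5-3-1.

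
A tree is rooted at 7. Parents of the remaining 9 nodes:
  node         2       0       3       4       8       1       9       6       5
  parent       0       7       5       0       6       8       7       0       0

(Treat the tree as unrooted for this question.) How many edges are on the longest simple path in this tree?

Starting from 1, a farthest node is 9 at distance 5.
One longest path: 1–8–6–0–7–9.
So the diameter is 5.

5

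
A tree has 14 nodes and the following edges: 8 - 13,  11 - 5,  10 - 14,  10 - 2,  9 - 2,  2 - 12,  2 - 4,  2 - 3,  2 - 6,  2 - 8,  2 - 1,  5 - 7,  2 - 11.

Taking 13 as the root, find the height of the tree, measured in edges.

A deepest node is 7, reached by 13–8–2–11–5–7.
That path has 5 edges, so the height is 5.

5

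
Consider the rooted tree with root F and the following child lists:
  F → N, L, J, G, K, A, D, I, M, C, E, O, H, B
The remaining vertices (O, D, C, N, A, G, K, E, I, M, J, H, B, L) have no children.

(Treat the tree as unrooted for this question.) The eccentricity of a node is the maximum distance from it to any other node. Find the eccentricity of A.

2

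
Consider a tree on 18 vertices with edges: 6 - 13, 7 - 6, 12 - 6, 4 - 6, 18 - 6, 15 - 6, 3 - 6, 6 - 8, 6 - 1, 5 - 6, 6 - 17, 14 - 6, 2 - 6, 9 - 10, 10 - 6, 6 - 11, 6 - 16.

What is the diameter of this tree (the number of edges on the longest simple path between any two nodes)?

3

A longest path is 9-10-6-11, with 3 edges.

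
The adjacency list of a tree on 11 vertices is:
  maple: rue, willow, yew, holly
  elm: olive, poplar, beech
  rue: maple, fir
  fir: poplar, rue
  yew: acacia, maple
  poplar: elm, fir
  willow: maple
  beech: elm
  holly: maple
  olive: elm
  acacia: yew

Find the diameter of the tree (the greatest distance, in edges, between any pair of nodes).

A longest path is olive – elm – poplar – fir – rue – maple – yew – acacia, with 7 edges.

7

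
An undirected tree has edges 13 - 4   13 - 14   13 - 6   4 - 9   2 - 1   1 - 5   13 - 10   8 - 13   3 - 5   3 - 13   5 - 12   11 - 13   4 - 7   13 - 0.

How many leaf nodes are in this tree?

Exactly 10 nodes have a single neighbour: 0, 2, 6, 7, 8, 9, 10, 11, 12, 14.

10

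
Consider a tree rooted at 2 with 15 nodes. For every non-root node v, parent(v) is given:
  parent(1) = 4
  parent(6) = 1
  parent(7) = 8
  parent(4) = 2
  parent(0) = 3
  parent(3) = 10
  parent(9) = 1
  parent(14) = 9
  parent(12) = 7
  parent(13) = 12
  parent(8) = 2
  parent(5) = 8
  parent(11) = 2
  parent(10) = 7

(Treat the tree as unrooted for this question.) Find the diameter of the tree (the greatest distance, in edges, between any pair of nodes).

9

A longest path is 14-9-1-4-2-8-7-10-3-0, with 9 edges.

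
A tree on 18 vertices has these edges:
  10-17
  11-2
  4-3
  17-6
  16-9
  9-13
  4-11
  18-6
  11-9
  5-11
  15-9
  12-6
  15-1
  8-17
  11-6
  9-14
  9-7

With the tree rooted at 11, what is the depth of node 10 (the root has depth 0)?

3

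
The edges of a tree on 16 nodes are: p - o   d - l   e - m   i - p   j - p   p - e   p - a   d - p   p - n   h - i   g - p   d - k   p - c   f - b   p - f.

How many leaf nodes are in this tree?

11

The leaves are a, b, c, g, h, j, k, l, m, n, o.
That is 11 leaves.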